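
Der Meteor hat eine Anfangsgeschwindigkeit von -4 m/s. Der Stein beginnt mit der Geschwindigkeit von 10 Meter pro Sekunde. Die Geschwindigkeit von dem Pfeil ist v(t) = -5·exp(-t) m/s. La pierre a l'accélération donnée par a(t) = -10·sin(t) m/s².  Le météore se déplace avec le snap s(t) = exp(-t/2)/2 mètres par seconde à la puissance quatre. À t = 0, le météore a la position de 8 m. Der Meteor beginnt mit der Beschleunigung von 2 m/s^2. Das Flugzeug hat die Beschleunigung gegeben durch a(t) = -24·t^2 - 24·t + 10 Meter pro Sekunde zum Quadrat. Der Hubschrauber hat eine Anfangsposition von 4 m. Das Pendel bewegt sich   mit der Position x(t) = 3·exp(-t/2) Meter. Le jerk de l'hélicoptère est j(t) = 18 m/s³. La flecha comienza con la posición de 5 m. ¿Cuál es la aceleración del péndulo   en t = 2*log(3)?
Para resolver esto, necesitamos tomar 2 derivadas de nuestra ecuación de la posición x(t) = 3·exp(-t/2). La derivada de la posición da la velocidad: v(t) = -3·exp(-t/2)/2. Tomando d/dt de v(t), encontramos a(t) = 3·exp(-t/2)/4. Usando a(t) = 3·exp(-t/2)/4 y sustituyendo t = 2*log(3), encontramos a = 1/4.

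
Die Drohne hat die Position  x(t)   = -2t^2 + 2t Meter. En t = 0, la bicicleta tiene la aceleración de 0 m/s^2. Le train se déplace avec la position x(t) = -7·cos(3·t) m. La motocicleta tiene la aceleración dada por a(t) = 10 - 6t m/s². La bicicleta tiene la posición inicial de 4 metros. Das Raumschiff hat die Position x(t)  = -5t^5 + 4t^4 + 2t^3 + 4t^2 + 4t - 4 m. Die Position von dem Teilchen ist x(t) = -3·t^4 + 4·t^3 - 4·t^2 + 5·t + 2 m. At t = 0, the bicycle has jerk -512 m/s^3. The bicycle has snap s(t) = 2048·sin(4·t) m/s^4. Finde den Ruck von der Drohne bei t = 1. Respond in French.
Nous devons dériver notre équation de la position x(t) = -2·t^2 + 2·t 3 fois. En dérivant la position, nous obtenons la vitesse: v(t) = 2 - 4·t. La dérivée de la vitesse donne l'accélération: a(t) = -4. La dérivée de l'accélération donne le jerk: j(t) = 0. De l'équation du jerk j(t) = 0, nous substituons t = 1 pour obtenir j = 0.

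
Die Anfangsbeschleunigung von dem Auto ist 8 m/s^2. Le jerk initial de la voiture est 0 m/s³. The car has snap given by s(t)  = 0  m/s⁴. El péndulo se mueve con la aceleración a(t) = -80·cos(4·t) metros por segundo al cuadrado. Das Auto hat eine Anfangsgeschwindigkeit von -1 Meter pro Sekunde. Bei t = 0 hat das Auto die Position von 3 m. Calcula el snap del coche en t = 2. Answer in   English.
Using s(t) = 0 and substituting t = 2, we find s = 0.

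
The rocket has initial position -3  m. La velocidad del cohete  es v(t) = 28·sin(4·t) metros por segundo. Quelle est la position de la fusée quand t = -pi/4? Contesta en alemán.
Um dies zu lösen, müssen wir 1 Stammfunktion unserer Gleichung für die Geschwindigkeit v(t) = 28·sin(4·t) finden. Durch Integration von der Geschwindigkeit und Verwendung der Anfangsbedingung x(0) = -3, erhalten wir x(t) = 4 - 7·cos(4·t). Wir haben die Position x(t) = 4 - 7·cos(4·t). Durch Einsetzen von t = -pi/4: x(-pi/4) = 11.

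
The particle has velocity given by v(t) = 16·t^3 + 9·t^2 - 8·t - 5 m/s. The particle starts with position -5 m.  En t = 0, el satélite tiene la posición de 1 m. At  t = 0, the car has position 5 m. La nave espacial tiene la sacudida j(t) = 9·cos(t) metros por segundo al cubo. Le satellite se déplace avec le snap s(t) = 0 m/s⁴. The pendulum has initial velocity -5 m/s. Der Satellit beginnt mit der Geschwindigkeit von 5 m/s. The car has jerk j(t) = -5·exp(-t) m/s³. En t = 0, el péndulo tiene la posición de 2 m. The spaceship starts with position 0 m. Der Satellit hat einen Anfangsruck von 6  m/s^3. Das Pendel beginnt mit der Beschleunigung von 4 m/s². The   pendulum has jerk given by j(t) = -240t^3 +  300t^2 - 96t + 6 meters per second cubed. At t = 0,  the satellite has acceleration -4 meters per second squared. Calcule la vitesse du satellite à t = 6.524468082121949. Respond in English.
We need to integrate our snap equation s(t) = 0 3 times. The integral of snap is jerk. Using j(0) = 6, we get j(t) = 6. Finding the antiderivative of j(t) and using a(0) = -4: a(t) = 6·t - 4. Integrating acceleration and using the initial condition v(0) = 5, we get v(t) = 3·t^2 - 4·t + 5. From the given velocity equation v(t) = 3·t^2 - 4·t + 5, we substitute t = 6.524468082121949 to get v = 106.608178935396.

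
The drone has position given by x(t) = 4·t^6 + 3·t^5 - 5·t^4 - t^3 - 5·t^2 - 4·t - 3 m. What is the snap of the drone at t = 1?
To solve this, we need to take 4 derivatives of our position equation x(t) = 4·t^6 + 3·t^5 - 5·t^4 - t^3 - 5·t^2 - 4·t - 3. Differentiating position, we get velocity: v(t) = 24·t^5 + 15·t^4 - 20·t^3 - 3·t^2 - 10·t - 4. Differentiating velocity, we get acceleration: a(t) = 120·t^4 + 60·t^3 - 60·t^2 - 6·t - 10. The derivative of acceleration gives jerk: j(t) = 480·t^3 + 180·t^2 - 120·t - 6. Taking d/dt of j(t), we find s(t) = 1440·t^2 + 360·t - 120. From the given snap equation s(t) = 1440·t^2 + 360·t - 120, we substitute t = 1 to get s = 1680.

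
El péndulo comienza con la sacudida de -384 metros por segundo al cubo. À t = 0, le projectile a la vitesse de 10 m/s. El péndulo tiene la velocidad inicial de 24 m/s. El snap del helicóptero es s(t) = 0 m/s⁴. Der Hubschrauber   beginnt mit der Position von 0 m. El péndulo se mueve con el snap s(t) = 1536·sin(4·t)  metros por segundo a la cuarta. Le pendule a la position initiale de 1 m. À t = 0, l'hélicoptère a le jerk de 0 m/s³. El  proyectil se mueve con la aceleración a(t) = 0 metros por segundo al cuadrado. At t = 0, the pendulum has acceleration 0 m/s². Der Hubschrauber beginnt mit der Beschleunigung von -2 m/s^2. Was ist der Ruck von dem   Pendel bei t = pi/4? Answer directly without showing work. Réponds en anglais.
At t = pi/4, j = 384.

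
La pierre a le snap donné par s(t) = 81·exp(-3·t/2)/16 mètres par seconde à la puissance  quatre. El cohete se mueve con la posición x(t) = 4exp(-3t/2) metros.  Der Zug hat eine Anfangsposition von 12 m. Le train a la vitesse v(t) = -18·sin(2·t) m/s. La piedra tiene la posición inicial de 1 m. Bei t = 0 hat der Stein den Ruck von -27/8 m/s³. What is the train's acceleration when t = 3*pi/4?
Starting from velocity v(t) = -18·sin(2·t), we take 1 derivative. Differentiating velocity, we get acceleration: a(t) = -36·cos(2·t). Using a(t) = -36·cos(2·t) and substituting t = 3*pi/4, we find a = 0.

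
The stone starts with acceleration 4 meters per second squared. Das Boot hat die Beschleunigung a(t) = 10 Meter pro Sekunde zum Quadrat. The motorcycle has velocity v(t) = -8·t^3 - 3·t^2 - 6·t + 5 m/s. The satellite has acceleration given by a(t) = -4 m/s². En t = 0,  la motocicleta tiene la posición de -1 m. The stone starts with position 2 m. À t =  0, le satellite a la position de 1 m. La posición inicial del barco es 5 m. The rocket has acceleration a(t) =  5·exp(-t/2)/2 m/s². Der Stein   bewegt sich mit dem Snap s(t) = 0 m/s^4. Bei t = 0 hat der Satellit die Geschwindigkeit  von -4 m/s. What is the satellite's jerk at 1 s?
Starting from acceleration a(t) = -4, we take 1 derivative. The derivative of acceleration gives jerk: j(t) = 0. Using j(t) = 0 and substituting t = 1, we find j = 0.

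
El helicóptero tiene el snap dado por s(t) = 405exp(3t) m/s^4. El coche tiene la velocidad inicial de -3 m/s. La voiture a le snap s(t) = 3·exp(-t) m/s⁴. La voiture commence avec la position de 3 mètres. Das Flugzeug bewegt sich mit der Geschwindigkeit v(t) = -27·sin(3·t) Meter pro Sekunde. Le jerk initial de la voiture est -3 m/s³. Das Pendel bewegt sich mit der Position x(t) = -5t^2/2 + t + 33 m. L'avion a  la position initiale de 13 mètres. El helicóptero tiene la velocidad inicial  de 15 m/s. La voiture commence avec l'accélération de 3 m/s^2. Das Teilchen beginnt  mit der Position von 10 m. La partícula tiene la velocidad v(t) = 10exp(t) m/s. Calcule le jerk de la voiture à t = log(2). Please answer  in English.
We must find the antiderivative of our snap equation s(t) = 3·exp(-t) 1 time. The integral of snap, with j(0) = -3, gives jerk: j(t) = -3·exp(-t). We have jerk j(t) = -3·exp(-t). Substituting t = log(2): j(log(2)) = -3/2.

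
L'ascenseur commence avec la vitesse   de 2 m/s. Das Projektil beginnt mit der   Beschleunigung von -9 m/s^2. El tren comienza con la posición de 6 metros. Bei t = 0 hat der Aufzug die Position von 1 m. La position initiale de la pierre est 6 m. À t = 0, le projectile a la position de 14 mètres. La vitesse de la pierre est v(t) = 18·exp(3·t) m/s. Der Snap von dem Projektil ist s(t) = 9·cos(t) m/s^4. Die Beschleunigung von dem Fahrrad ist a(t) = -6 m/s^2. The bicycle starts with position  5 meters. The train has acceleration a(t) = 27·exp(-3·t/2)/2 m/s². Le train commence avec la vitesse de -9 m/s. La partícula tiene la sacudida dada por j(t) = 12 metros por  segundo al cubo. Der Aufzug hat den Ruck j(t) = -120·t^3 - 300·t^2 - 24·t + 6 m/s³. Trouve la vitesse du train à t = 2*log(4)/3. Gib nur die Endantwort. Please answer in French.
v(2*log(4)/3) = -9/4.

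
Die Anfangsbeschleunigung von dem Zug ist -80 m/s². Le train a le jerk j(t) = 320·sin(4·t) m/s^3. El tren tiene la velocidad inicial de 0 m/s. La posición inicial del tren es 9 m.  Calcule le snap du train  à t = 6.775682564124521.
Nous devons dériver notre équation du jerk j(t) = 320·sin(4·t) 1 fois. La dérivée du jerk donne le snap: s(t) = 1280·cos(4·t). Nous avons le snap s(t) = 1280·cos(4·t). En substituant t = 6.775682564124521: s(6.775682564124521) = -497.503544138147.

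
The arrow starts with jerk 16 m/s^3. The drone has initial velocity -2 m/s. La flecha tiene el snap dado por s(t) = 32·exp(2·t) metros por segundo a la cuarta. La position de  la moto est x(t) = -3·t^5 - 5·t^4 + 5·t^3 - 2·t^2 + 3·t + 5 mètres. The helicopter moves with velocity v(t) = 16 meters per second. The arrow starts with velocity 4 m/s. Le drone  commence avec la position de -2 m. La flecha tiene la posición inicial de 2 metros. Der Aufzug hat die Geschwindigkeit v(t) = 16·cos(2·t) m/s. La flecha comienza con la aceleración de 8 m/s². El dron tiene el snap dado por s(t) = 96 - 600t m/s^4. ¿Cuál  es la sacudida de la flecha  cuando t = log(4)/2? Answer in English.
Starting from snap s(t) = 32·exp(2·t), we take 1 antiderivative. Integrating snap and using the initial condition j(0) = 16, we get j(t) = 16·exp(2·t). From the given jerk equation j(t) = 16·exp(2·t), we substitute t = log(4)/2 to get j = 64.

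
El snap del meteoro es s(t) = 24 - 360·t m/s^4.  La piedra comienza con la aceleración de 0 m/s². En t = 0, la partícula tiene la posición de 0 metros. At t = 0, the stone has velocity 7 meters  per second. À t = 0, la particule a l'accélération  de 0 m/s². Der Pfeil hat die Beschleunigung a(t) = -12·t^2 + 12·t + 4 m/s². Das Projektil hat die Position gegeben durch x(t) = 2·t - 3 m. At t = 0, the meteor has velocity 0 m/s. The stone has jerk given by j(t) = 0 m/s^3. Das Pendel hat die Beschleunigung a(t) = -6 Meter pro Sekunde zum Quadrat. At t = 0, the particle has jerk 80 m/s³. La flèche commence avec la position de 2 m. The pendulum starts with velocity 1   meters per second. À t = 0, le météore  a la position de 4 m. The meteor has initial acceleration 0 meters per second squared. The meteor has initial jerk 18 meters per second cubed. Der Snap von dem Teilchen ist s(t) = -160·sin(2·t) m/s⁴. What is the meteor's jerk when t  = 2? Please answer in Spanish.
Para resolver esto, necesitamos tomar 1 integral de nuestra ecuación del snap s(t) = 24 - 360·t. La antiderivada del snap es la sacudida. Usando j(0) = 18, obtenemos j(t) = -180·t^2 + 24·t + 18. Tenemos la sacudida j(t) = -180·t^2 + 24·t + 18. Sustituyendo t = 2: j(2) = -654.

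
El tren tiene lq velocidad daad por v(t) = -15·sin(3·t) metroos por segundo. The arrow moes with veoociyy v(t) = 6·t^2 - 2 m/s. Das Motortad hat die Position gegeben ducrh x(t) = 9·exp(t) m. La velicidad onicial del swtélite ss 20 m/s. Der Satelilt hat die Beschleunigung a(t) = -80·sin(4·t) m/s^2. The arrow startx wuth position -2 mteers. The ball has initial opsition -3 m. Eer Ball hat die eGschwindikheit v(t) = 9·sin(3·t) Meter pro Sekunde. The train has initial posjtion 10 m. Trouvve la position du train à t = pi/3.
Nous devons trouver la primitive de notre équation de la vitesse v(t) = -15·sin(3·t) 1 fois. La primitive de la vitesse est la position. En utilisant x(0) = 10, nous obtenons x(t) = 5·cos(3·t) + 5. Nous avons la position x(t) = 5·cos(3·t) + 5. En substituant t = pi/3: x(pi/3) = 0.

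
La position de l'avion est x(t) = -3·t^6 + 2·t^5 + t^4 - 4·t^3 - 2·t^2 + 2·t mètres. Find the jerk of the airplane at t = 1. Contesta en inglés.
We must differentiate our position equation x(t) = -3·t^6 + 2·t^5 + t^4 - 4·t^3 - 2·t^2 + 2·t 3 times. Differentiating position, we get velocity: v(t) = -18·t^5 + 10·t^4 + 4·t^3 - 12·t^2 - 4·t + 2. The derivative of velocity gives acceleration: a(t) = -90·t^4 + 40·t^3 + 12·t^2 - 24·t - 4. Differentiating acceleration, we get jerk: j(t) = -360·t^3 + 120·t^2 + 24·t - 24. From the given jerk equation j(t) = -360·t^3 + 120·t^2 + 24·t - 24, we substitute t = 1 to get j = -240.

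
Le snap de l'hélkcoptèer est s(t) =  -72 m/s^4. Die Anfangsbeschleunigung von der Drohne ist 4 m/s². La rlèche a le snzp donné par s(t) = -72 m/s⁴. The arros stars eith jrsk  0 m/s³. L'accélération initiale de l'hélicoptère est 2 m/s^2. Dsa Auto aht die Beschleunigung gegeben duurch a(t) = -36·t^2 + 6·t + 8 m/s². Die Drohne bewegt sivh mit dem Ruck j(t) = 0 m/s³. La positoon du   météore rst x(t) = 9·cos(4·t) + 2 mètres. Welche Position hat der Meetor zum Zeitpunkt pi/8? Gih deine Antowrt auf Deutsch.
Mit x(t) = 9·cos(4·t) + 2 und Einsetzen von t = pi/8, finden wir x = 2.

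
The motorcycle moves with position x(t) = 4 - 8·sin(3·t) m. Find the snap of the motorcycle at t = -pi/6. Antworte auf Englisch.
We must differentiate our position equation x(t) = 4 - 8·sin(3·t) 4 times. The derivative of position gives velocity: v(t) = -24·cos(3·t). Differentiating velocity, we get acceleration: a(t) = 72·sin(3·t). The derivative of acceleration gives jerk: j(t) = 216·cos(3·t). Taking d/dt of j(t), we find s(t) = -648·sin(3·t). Using s(t) = -648·sin(3·t) and substituting t = -pi/6, we find s = 648.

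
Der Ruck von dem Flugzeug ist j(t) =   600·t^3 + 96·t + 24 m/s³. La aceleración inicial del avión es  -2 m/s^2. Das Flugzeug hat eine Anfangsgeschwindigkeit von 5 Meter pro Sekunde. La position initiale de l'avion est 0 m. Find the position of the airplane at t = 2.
We must find the integral of our jerk equation j(t) = 600·t^3 + 96·t + 24 3 times. Finding the integral of j(t) and using a(0) = -2: a(t) = 150·t^4 + 48·t^2 + 24·t - 2. Taking ∫a(t)dt and applying v(0) = 5, we find v(t) = 30·t^5 + 16·t^3 + 12·t^2 - 2·t + 5. Integrating velocity and using the initial condition x(0) = 0, we get x(t) = 5·t^6 + 4·t^4 + 4·t^3 - t^2 + 5·t. Using x(t) = 5·t^6 + 4·t^4 + 4·t^3 - t^2 + 5·t and substituting t = 2, we find x = 422.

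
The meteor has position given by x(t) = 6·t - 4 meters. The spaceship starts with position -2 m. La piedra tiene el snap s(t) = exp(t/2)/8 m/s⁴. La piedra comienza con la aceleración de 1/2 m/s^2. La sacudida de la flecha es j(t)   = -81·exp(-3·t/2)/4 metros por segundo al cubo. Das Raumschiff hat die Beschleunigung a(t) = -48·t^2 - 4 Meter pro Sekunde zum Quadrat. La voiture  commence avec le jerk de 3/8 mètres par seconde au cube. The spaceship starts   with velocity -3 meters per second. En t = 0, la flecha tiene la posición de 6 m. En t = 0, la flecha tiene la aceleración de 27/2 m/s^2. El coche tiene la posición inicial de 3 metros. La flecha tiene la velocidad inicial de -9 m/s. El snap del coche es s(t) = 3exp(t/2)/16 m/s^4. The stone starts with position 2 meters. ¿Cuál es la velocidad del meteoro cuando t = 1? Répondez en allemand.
Um dies zu lösen, müssen wir 1 Ableitung unserer Gleichung für die Position x(t) = 6·t - 4 nehmen. Durch Ableiten von der Position erhalten wir die Geschwindigkeit: v(t) = 6. Mit v(t) = 6 und Einsetzen von t = 1, finden wir v = 6.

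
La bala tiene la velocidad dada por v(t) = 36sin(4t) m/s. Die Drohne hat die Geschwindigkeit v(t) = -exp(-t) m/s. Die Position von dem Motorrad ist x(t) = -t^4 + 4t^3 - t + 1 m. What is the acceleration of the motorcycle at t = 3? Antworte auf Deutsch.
Wir müssen unsere Gleichung für die Position x(t) = -t^4 + 4·t^3 - t + 1 2-mal ableiten. Mit d/dt von x(t) finden wir v(t) = -4·t^3 + 12·t^2 - 1. Durch Ableiten von der Geschwindigkeit erhalten wir die Beschleunigung: a(t) = -12·t^2 + 24·t. Wir haben die Beschleunigung a(t) = -12·t^2 + 24·t. Durch Einsetzen von t = 3: a(3) = -36.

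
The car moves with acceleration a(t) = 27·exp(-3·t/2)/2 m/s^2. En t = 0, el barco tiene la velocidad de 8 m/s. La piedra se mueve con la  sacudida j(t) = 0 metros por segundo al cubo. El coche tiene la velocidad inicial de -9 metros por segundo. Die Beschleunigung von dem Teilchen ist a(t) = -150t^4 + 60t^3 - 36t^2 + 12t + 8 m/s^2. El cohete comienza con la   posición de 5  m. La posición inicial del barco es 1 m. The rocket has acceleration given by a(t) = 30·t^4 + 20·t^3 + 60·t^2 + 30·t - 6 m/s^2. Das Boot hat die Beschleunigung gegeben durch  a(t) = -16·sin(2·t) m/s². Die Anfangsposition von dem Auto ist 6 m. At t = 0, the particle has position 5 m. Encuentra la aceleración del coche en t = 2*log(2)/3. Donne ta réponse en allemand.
Mit a(t) = 27·exp(-3·t/2)/2 und Einsetzen von t = 2*log(2)/3, finden wir a = 27/4.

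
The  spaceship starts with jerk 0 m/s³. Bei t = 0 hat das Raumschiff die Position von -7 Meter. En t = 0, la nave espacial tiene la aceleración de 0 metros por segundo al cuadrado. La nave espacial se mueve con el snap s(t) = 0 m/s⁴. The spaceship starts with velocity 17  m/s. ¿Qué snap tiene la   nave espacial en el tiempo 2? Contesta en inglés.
We have snap s(t) = 0. Substituting t = 2: s(2) = 0.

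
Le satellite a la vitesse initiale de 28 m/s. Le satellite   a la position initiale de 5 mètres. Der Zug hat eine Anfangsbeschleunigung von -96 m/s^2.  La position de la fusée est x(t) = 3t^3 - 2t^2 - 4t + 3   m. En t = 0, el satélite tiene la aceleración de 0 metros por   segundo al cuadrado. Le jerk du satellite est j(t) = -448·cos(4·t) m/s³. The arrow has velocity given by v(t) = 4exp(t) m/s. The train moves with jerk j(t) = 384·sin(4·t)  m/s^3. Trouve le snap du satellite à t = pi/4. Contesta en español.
Debemos derivar nuestra ecuación de la sacudida j(t) = -448·cos(4·t) 1 vez. Derivando la sacudida, obtenemos el snap: s(t) = 1792·sin(4·t). Usando s(t) = 1792·sin(4·t) y sustituyendo t = pi/4, encontramos s = 0.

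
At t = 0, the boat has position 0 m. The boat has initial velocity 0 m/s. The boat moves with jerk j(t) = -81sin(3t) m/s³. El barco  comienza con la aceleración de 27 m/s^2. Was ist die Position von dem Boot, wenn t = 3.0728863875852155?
Um dies zu lösen, müssen wir 3 Stammfunktionen unserer Gleichung für den Ruck j(t) = -81·sin(3·t) finden. Mit ∫j(t)dt und Anwendung von a(0) = 27, finden wir a(t) = 27·cos(3·t). Mit ∫a(t)dt und Anwendung von v(0) = 0, finden wir v(t) = 9·sin(3·t). Das Integral von der Geschwindigkeit ist die Position. Mit x(0) = 0 erhalten wir x(t) = 3 - 3·cos(3·t). Mit x(t) = 3 - 3·cos(3·t) und Einsetzen von t = 3.0728863875852155, finden wir x = 5.93649786384959.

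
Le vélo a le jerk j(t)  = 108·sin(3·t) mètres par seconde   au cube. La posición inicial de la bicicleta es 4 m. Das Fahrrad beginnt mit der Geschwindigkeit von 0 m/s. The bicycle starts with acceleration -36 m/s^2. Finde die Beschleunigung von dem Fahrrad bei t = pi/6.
Wir müssen unsere Gleichung für den Ruck j(t) = 108·sin(3·t) 1-mal integrieren. Durch Integration von dem Ruck und Verwendung der Anfangsbedingung a(0) = -36, erhalten wir a(t) = -36·cos(3·t). Aus der Gleichung für die Beschleunigung a(t) = -36·cos(3·t), setzen wir t = pi/6 ein und erhalten a = 0.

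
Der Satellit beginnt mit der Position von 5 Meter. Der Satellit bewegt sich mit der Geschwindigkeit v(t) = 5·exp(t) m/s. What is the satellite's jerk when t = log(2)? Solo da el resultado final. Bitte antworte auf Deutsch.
Die Antwort ist 10.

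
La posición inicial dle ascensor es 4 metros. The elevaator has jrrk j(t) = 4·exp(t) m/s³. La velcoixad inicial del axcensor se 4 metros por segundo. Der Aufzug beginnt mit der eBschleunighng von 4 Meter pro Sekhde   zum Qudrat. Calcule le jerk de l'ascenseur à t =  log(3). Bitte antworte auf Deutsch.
Wir haben den Ruck j(t) = 4·exp(t). Durch Einsetzen von t = log(3): j(log(3)) = 12.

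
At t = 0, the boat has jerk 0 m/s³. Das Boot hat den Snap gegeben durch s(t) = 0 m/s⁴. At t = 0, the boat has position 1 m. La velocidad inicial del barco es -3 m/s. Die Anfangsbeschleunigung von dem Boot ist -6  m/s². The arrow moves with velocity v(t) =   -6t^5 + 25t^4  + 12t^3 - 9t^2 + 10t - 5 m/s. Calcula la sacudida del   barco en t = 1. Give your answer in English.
To find the answer, we compute 1 integral of s(t) = 0. Finding the integral of s(t) and using j(0) = 0: j(t) = 0. We have jerk j(t) = 0. Substituting t = 1: j(1) = 0.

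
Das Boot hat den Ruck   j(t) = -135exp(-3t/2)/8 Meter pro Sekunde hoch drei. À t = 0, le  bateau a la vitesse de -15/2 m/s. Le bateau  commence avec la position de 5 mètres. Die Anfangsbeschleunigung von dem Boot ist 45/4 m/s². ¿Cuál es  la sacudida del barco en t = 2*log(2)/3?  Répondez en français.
En utilisant j(t) = -135·exp(-3·t/2)/8 et en substituant t = 2*log(2)/3, nous trouvons j = -135/16.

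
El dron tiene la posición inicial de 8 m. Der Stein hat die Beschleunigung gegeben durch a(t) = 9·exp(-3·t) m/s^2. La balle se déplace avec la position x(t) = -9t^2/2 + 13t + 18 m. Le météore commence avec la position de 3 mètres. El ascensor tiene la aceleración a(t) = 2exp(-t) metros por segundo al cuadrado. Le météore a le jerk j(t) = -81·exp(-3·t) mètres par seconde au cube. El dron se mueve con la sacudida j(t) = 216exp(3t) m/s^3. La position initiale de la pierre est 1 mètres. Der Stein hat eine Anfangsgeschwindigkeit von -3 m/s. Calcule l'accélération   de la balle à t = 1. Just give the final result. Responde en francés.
La réponse est -9.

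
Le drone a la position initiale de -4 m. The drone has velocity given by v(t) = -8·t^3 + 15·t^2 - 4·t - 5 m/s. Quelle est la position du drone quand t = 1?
Pour résoudre ceci, nous devons prendre 1 primitive de notre équation de la vitesse v(t) = -8·t^3 + 15·t^2 - 4·t - 5. La primitive de la vitesse, avec x(0) = -4, donne la position: x(t) = -2·t^4 + 5·t^3 - 2·t^2 - 5·t - 4. En utilisant x(t) = -2·t^4 + 5·t^3 - 2·t^2 - 5·t - 4 et en substituant t = 1, nous trouvons x = -8.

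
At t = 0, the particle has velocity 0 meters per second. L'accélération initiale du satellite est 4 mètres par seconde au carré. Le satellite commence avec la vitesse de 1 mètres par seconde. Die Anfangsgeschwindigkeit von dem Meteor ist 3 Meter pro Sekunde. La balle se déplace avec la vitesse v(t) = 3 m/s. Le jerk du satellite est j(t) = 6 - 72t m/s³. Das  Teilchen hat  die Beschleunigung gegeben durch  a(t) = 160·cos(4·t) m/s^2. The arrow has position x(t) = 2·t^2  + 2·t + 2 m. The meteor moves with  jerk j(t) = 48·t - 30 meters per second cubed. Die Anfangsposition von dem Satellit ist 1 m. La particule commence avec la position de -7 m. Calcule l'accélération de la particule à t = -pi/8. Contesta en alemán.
Mit a(t) = 160·cos(4·t) und Einsetzen von t = -pi/8, finden wir a = 0.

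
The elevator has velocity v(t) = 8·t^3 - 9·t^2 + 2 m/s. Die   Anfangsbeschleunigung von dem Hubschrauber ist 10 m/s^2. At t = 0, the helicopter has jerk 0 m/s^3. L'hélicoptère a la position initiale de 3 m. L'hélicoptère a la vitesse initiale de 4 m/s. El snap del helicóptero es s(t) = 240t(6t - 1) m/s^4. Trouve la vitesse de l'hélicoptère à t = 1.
Nous devons intégrer notre équation du snap s(t) = 240·t·(6·t - 1) 3 fois. En intégrant le snap et en utilisant la condition initiale j(0) = 0, nous obtenons j(t) = t^2·(480·t - 120). La primitive du jerk est l'accélération. En utilisant a(0) = 10, nous obtenons a(t) = 120·t^4 - 40·t^3 + 10. En intégrant l'accélération et en utilisant la condition initiale v(0) = 4, nous obtenons v(t) = 24·t^5 - 10·t^4 + 10·t + 4. Nous avons la vitesse v(t) = 24·t^5 - 10·t^4 + 10·t + 4. En substituant t = 1: v(1) = 28.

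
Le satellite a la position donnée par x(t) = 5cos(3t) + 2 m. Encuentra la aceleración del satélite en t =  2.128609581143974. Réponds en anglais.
We must differentiate our position equation x(t) = 5·cos(3·t) + 2 2 times. Taking d/dt of x(t), we find v(t) = -15·sin(3·t). Taking d/dt of v(t), we find a(t) = -45·cos(3·t). We have acceleration a(t) = -45·cos(3·t). Substituting t = 2.128609581143974: a(2.128609581143974) = -44.7631553651339.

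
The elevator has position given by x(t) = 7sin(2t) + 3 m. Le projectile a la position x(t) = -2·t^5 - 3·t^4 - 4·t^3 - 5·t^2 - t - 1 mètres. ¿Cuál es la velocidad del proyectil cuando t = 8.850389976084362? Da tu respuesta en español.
Debemos derivar nuestra ecuación de la posición x(t) = -2·t^5 - 3·t^4 - 4·t^3 - 5·t^2 - t - 1 1 vez. Derivando la posición, obtenemos la velocidad: v(t) = -10·t^4 - 12·t^3 - 12·t^2 - 10·t - 1. Usando v(t) = -10·t^4 - 12·t^3 - 12·t^2 - 10·t - 1 y sustituyendo t = 8.850389976084362, encontramos v = -70703.3591798927.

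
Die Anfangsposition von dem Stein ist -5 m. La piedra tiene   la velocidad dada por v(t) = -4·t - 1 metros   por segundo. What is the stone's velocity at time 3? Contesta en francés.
Nous avons la vitesse v(t) = -4·t - 1. En substituant t = 3: v(3) = -13.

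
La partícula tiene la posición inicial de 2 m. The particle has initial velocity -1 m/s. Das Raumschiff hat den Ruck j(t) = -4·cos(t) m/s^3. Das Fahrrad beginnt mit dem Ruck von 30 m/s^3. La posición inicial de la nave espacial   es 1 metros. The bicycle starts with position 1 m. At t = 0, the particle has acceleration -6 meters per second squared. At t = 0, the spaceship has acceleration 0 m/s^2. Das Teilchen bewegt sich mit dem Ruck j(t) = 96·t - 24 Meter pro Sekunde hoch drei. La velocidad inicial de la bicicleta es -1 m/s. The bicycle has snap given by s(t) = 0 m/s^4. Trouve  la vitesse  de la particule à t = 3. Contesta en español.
Partiendo de la sacudida j(t) = 96·t - 24, tomamos 2 antiderivadas. Integrando la sacudida y usando la condición inicial a(0) = -6, obtenemos a(t) = 48·t^2 - 24·t - 6. La antiderivada de la aceleración es la velocidad. Usando v(0) = -1, obtenemos v(t) = 16·t^3 - 12·t^2 - 6·t - 1. Usando v(t) = 16·t^3 - 12·t^2 - 6·t - 1 y sustituyendo t = 3, encontramos v = 305.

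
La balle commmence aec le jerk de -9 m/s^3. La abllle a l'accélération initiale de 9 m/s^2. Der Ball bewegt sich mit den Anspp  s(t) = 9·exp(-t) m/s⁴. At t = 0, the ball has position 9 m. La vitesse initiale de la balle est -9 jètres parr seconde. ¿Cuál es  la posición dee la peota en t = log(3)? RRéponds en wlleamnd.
Wir müssen das Integral unserer Gleichung für den Snap s(t) = 9·exp(-t) 4-mal finden. Durch Integration von dem Snap und Verwendung der Anfangsbedingung j(0) = -9, erhalten wir j(t) = -9·exp(-t). Das Integral von dem Ruck ist die Beschleunigung. Mit a(0) = 9 erhalten wir a(t) = 9·exp(-t). Mit ∫a(t)dt und Anwendung von v(0) = -9, finden wir v(t) = -9·exp(-t). Durch Integration von der Geschwindigkeit und Verwendung der Anfangsbedingung x(0) = 9, erhalten wir x(t) = 9·exp(-t). Mit x(t) = 9·exp(-t) und Einsetzen von t = log(3), finden wir x = 3.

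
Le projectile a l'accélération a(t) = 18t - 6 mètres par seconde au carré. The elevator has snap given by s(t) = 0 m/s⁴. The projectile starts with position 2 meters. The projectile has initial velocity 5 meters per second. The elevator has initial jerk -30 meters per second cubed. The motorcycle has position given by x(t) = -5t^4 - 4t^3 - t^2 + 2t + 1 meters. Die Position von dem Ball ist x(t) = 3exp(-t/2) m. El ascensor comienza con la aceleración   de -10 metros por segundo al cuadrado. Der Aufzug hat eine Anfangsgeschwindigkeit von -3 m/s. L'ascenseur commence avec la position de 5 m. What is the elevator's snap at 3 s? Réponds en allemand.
Wir haben den Snap s(t) = 0. Durch Einsetzen von t = 3: s(3) = 0.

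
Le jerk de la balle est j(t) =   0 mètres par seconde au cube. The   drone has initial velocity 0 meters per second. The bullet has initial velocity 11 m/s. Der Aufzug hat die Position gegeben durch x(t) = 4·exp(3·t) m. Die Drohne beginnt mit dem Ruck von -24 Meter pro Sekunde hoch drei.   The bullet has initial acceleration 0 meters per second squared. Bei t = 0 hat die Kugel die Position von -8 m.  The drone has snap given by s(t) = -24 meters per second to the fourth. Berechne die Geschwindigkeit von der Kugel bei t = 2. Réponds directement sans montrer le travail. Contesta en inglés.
The velocity at t = 2 is v = 11.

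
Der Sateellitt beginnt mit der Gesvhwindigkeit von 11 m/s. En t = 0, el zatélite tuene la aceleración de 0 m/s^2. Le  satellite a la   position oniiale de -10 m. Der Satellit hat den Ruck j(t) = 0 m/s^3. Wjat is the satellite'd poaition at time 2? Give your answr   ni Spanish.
Partiendo de la sacudida j(t) = 0, tomamos 3 antiderivadas. Tomando ∫j(t)dt y aplicando a(0) = 0, encontramos a(t) = 0. La integral de la aceleración es la velocidad. Usando v(0) = 11, obtenemos v(t) = 11. Integrando la velocidad y usando la condición inicial x(0) = -10, obtenemos x(t) = 11·t - 10. De la ecuación de la posición x(t) = 11·t - 10, sustituimos t = 2 para obtener x = 12.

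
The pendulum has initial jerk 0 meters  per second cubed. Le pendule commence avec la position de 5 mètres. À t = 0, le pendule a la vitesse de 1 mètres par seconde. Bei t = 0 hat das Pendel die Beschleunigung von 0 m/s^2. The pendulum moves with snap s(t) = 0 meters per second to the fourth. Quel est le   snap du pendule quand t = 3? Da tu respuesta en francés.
En utilisant s(t) = 0 et en substituant t = 3, nous trouvons s = 0.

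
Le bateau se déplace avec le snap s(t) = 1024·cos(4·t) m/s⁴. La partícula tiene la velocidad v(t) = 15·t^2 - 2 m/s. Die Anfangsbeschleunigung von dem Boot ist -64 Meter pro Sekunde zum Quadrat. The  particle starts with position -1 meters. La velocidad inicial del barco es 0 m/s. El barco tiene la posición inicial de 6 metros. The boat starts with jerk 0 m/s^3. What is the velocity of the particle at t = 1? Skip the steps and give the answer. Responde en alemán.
Die Antwort ist 13.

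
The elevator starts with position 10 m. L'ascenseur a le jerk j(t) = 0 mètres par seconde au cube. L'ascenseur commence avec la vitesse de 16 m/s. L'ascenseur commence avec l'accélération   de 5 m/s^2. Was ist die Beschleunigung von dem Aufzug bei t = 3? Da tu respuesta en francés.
En partant du jerk j(t) = 0, nous prenons 1 primitive. En intégrant le jerk et en utilisant la condition initiale a(0) = 5, nous obtenons a(t) = 5. De l'équation de l'accélération a(t) = 5, nous substituons t = 3 pour obtenir a = 5.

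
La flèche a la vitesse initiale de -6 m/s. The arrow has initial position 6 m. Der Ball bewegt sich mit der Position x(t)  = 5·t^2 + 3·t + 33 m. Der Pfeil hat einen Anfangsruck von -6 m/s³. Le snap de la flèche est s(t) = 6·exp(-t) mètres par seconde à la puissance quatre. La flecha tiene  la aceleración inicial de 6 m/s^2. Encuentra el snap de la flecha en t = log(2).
Tenemos el snap s(t) = 6·exp(-t). Sustituyendo t = log(2): s(log(2)) = 3.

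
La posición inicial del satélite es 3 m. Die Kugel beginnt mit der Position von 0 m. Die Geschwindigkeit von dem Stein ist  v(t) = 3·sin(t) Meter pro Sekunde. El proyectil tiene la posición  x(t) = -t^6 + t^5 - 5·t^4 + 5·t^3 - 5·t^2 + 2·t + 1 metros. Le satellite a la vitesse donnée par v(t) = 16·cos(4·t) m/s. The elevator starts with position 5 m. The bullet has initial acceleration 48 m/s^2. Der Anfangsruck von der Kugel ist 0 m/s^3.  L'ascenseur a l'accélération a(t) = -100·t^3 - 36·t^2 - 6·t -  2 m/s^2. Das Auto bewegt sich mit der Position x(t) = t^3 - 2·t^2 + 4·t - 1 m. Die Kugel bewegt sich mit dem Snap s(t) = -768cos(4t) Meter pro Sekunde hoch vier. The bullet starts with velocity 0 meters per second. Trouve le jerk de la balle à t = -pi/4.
En partant du snap s(t) = -768·cos(4·t), nous prenons 1 primitive. En prenant ∫s(t)dt et en appliquant j(0) = 0, nous trouvons j(t) = -192·sin(4·t). Nous avons le jerk j(t) = -192·sin(4·t). En substituant t = -pi/4: j(-pi/4) = 0.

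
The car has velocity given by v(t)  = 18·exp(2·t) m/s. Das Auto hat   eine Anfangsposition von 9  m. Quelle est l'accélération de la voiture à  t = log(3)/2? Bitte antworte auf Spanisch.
Para resolver esto, necesitamos tomar 1 derivada de nuestra ecuación de la velocidad v(t) = 18·exp(2·t). Derivando la velocidad, obtenemos la aceleración: a(t) = 36·exp(2·t). Usando a(t) = 36·exp(2·t) y sustituyendo t = log(3)/2, encontramos a = 108.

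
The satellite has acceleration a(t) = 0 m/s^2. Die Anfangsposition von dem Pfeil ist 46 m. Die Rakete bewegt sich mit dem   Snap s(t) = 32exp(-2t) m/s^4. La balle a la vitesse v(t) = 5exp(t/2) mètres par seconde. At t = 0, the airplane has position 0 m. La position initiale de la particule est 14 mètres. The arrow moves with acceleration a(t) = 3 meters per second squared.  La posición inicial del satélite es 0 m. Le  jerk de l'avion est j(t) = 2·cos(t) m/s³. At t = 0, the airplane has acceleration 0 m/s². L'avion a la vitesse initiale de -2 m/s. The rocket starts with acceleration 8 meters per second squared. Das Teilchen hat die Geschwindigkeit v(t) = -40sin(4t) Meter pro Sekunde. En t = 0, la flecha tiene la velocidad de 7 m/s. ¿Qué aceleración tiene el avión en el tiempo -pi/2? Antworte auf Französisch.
Nous devons trouver l'intégrale de notre équation du jerk j(t) = 2·cos(t) 1 fois. En intégrant le jerk et en utilisant la condition initiale a(0) = 0, nous obtenons a(t) = 2·sin(t). De l'équation de l'accélération a(t) = 2·sin(t), nous substituons t = -pi/2 pour obtenir a = -2.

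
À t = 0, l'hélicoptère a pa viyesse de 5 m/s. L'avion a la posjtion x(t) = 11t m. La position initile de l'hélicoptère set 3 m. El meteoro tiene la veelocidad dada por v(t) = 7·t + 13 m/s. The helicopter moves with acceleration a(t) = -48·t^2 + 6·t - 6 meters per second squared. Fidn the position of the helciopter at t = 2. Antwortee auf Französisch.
Nous devons trouver l'intégrale de notre équation de l'accélération a(t) = -48·t^2 + 6·t - 6 2 fois. L'intégrale de l'accélération est la vitesse. En utilisant v(0) = 5, nous obtenons v(t) = -16·t^3 + 3·t^2 - 6·t + 5. En intégrant la vitesse et en utilisant la condition initiale x(0) = 3, nous obtenons x(t) = -4·t^4 + t^3 - 3·t^2 + 5·t + 3. Nous avons la position x(t) = -4·t^4 + t^3 - 3·t^2 + 5·t + 3. En substituant t = 2: x(2) = -55.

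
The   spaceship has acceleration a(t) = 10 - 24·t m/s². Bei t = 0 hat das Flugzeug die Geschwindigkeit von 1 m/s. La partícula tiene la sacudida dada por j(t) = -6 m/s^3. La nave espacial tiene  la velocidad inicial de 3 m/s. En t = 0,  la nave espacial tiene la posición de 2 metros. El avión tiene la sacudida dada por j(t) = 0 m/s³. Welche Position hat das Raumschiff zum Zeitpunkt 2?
Ausgehend von der Beschleunigung a(t) = 10 - 24·t, nehmen wir 2 Stammfunktionen. Durch Integration von der Beschleunigung und Verwendung der Anfangsbedingung v(0) = 3, erhalten wir v(t) = -12·t^2 + 10·t + 3. Durch Integration von der Geschwindigkeit und Verwendung der Anfangsbedingung x(0) = 2, erhalten wir x(t) = -4·t^3 + 5·t^2 + 3·t + 2. Wir haben die Position x(t) = -4·t^3 + 5·t^2 + 3·t + 2. Durch Einsetzen von t = 2: x(2) = -4.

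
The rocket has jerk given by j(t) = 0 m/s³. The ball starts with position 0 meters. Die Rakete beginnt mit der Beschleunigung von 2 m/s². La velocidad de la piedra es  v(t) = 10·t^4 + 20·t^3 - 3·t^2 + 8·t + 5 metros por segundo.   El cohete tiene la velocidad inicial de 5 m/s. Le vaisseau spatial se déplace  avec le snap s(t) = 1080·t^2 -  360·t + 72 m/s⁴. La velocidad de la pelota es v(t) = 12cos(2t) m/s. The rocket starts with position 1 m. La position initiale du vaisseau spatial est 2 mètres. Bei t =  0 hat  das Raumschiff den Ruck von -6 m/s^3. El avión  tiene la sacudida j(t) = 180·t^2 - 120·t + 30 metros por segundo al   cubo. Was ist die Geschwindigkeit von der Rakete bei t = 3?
Ausgehend von dem Ruck j(t) = 0, nehmen wir 2 Integrale. Mit ∫j(t)dt und Anwendung von a(0) = 2, finden wir a(t) = 2. Das Integral von der Beschleunigung ist die Geschwindigkeit. Mit v(0) = 5 erhalten wir v(t) = 2·t + 5. Wir haben die Geschwindigkeit v(t) = 2·t + 5. Durch Einsetzen von t = 3: v(3) = 11.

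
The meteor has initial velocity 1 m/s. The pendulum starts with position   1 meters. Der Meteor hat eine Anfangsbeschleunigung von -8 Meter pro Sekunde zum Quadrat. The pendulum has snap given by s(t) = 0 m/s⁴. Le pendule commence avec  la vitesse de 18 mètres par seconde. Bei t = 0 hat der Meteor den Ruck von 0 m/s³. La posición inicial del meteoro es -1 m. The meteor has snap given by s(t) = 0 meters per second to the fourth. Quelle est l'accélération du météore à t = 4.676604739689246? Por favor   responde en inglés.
We need to integrate our snap equation s(t) = 0 2 times. The antiderivative of snap, with j(0) = 0, gives jerk: j(t) = 0. Taking ∫j(t)dt and applying a(0) = -8, we find a(t) = -8. From the given acceleration equation a(t) = -8, we substitute t = 4.676604739689246 to get a = -8.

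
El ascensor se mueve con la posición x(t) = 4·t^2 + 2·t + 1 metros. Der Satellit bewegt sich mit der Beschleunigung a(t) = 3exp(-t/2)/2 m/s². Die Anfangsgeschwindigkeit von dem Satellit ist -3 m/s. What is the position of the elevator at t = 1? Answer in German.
Wir haben die Position x(t) = 4·t^2 + 2·t + 1. Durch Einsetzen von t = 1: x(1) = 7.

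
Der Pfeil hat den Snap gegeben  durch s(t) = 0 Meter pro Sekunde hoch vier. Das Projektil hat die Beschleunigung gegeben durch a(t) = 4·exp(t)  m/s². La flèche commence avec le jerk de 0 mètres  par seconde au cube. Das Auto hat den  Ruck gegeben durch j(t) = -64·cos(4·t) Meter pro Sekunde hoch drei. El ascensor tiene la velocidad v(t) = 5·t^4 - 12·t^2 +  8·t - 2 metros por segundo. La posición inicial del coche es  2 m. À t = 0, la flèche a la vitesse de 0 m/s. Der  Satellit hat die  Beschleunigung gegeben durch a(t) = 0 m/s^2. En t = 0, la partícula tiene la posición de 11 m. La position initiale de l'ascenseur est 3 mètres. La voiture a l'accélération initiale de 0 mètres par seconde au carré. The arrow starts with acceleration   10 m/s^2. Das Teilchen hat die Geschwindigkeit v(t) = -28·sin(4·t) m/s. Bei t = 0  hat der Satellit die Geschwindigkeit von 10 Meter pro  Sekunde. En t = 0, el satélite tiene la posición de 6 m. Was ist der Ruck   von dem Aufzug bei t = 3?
Ausgehend von der Geschwindigkeit v(t) = 5·t^4 - 12·t^2 + 8·t - 2, nehmen wir 2 Ableitungen. Die Ableitung von der Geschwindigkeit ergibt die Beschleunigung: a(t) = 20·t^3 - 24·t + 8. Die Ableitung von der Beschleunigung ergibt den Ruck: j(t) = 60·t^2 - 24. Aus der Gleichung für den Ruck j(t) = 60·t^2 - 24, setzen wir t = 3 ein und erhalten j = 516.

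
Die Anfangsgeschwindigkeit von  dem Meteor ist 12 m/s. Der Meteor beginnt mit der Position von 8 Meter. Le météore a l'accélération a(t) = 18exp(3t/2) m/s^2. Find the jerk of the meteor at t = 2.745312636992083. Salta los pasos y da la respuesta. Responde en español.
j(2.745312636992083) = 1658.72716886674.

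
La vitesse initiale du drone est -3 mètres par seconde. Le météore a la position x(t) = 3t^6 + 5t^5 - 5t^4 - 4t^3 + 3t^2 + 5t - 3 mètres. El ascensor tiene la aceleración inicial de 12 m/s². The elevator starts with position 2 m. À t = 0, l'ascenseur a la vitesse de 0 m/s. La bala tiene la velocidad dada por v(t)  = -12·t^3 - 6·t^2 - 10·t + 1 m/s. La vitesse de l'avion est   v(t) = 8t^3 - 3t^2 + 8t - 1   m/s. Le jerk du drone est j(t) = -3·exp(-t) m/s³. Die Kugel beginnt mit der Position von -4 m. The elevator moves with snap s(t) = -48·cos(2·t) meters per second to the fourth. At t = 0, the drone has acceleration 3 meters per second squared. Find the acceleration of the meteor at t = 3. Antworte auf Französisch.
En partant de la position x(t) = 3·t^6 + 5·t^5 - 5·t^4 - 4·t^3 + 3·t^2 + 5·t - 3, nous prenons 2 dérivées. En prenant d/dt de x(t), nous trouvons v(t) = 18·t^5 + 25·t^4 - 20·t^3 - 12·t^2 + 6·t + 5. La dérivée de la vitesse donne l'accélération: a(t) = 90·t^4 + 100·t^3 - 60·t^2 - 24·t + 6. De l'équation de l'accélération a(t) = 90·t^4 + 100·t^3 - 60·t^2 - 24·t + 6, nous substituons t = 3 pour obtenir a = 9384.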